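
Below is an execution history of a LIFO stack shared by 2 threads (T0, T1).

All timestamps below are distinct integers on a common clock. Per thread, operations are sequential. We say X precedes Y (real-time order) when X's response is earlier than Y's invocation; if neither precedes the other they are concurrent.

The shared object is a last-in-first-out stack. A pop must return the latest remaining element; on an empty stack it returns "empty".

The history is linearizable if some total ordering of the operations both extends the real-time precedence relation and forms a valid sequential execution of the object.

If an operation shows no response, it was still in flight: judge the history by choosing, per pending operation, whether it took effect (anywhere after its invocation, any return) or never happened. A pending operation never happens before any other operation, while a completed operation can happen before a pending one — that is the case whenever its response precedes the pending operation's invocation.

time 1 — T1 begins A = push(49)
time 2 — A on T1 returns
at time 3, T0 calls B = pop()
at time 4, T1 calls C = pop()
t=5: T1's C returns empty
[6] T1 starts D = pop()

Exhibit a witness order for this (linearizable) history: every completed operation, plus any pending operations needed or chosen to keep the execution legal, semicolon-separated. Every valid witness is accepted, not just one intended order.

A; B; C

1. A push(49), leaving stack <49>
2. B pop() (pending, included), leaving stack <>
3. C pop() → empty, leaving stack <>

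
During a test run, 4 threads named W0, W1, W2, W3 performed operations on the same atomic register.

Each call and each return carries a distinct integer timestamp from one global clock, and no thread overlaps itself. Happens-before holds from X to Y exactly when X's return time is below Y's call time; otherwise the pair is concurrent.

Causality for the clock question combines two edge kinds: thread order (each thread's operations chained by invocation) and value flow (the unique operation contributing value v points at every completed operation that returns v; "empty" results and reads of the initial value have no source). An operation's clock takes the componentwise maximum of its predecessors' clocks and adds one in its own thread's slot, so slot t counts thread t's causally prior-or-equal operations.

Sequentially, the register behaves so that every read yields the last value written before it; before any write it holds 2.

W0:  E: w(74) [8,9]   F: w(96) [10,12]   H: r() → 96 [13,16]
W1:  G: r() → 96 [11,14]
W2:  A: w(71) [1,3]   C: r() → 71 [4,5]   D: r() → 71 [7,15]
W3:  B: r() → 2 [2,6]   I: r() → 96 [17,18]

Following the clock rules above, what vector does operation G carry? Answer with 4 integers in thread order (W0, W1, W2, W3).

(2, 1, 0, 0)

B, invoked 2, has no incoming edges; only W3's bump applies → (0, 0, 0, 1)
A, invoked 1, has no incoming edges; only W2's bump applies → (0, 0, 1, 0)
E, invoked 8, has no incoming edges; only W0's bump applies → (1, 0, 0, 0)
VC(C, invoked at 4): max of VC(A)=(0, 0, 1, 0), then +1 on thread W2 → (0, 0, 2, 0)
VC(F, invoked at 10): max of VC(E)=(1, 0, 0, 0), then +1 on thread W0 → (2, 0, 0, 0)
VC(D, invoked at 7): max of VC(A)=(0, 0, 1, 0), VC(C)=(0, 0, 2, 0), then +1 on thread W2 → (0, 0, 3, 0)
VC(G, invoked at 11): max of VC(F)=(2, 0, 0, 0), then +1 on thread W1 → (2, 1, 0, 0)
VC(H, invoked at 13): max of VC(F)=(2, 0, 0, 0), then +1 on thread W0 → (3, 0, 0, 0)
VC(I, invoked at 17): max of VC(B)=(0, 0, 0, 1), VC(F)=(2, 0, 0, 0), then +1 on thread W3 → (2, 0, 0, 2)
target: VC(G) = (2, 1, 0, 0)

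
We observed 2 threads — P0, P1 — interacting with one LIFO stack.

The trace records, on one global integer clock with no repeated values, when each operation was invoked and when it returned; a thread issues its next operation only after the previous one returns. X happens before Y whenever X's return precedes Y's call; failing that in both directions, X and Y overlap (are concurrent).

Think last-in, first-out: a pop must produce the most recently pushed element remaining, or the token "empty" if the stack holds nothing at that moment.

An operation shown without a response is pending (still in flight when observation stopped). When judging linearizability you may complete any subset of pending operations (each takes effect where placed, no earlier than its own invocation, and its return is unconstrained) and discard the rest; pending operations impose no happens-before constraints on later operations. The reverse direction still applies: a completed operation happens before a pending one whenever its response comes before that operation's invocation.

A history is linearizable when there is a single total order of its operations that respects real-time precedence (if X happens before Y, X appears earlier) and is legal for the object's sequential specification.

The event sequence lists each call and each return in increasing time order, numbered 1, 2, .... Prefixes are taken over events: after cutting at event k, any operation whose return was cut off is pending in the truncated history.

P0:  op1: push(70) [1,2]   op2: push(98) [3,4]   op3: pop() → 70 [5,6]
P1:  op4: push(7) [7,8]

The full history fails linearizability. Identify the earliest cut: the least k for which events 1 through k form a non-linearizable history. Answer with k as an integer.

events 1..5 are still linearizable — one witness is op1, op2:
1. op1 push(70), leaving stack <70>
2. op2 push(98), leaving stack <70,98>
at event 6 (op3's time-6 response) nothing linearizes any more
one such order, op1, op2, op3, breaks at step 3 where op3 pop() → 70 is illegal

6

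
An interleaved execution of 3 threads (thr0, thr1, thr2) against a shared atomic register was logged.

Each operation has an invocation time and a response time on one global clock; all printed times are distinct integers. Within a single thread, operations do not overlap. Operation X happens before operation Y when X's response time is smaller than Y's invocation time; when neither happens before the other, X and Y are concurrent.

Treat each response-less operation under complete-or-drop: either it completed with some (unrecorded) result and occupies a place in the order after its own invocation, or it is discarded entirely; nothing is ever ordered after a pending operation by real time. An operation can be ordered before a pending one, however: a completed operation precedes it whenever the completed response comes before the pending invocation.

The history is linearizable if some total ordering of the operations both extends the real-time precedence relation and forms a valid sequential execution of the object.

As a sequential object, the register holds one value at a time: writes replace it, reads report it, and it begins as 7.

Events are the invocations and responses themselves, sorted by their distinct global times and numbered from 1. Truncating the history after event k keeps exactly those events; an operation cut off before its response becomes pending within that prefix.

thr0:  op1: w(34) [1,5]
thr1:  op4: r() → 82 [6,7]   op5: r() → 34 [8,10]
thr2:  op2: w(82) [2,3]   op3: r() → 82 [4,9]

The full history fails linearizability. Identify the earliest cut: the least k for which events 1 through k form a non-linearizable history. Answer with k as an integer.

a valid linearization of events 1..9 exists, for instance op1, op2, op3, op4:
step 1: op1 w(34) — value 34
step 2: op2 w(82) — value 82
step 3: op3 r() → 82 — value 82
step 4: op4 r() → 82 — value 82
adding event 10 (op5 responds at 10) leaves no legal real-time order
e.g. op1, op2, op3, op4, op5: illegal at step 5, since op5 r() → 34 cannot apply there
e.g. op1, op2, op4, op3, op5: illegal at step 5, since op5 r() → 34 cannot apply there

10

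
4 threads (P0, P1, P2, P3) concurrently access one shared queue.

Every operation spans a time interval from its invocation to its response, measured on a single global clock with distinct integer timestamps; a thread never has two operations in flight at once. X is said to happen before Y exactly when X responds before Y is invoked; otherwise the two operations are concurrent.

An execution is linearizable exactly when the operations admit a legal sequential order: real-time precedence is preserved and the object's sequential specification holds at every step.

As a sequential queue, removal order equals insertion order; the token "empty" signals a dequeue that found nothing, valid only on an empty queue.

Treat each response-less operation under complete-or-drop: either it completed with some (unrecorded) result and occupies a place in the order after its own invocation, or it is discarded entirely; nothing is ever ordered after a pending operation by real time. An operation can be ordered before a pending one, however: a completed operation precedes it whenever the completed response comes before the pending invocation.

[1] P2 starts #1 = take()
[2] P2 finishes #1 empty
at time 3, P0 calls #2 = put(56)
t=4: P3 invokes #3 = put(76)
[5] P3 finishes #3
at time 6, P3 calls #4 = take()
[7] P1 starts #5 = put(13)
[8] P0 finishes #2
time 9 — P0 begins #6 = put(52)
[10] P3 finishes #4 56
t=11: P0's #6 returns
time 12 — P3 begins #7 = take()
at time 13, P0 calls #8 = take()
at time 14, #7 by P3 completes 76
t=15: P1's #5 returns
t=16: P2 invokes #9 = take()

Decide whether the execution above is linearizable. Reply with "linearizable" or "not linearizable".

a witness: #1, #2, #3, #4, #5, #6, #7
after step 1 (#1 take() → empty): queue <>
after step 2 (#2 put(56)): queue <56>
after step 3 (#3 put(76)): queue <56,76>
after step 4 (#4 take() → 56): queue <76>
after step 5 (#5 put(13)): queue <76,13>
after step 6 (#6 put(52)): queue <76,13,52>
after step 7 (#7 take() → 76): queue <13,52>

linearizable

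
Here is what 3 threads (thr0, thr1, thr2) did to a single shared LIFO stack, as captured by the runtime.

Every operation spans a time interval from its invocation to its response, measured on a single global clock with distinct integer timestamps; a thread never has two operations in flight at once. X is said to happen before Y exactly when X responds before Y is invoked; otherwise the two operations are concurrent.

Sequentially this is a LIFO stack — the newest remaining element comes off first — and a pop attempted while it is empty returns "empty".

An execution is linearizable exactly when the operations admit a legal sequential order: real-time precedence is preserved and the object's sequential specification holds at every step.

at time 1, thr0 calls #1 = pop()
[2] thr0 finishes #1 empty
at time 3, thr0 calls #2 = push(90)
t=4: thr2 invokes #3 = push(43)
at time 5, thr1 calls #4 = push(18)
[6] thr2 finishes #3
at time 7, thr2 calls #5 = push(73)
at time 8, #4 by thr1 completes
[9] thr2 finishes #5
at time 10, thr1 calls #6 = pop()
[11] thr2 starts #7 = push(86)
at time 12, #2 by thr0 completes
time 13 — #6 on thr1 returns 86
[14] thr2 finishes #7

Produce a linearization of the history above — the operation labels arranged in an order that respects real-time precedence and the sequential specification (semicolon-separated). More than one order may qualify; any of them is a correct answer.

after step 1 (#1 pop() → empty): stack <>
after step 2 (#2 push(90)): stack <90>
after step 3 (#3 push(43)): stack <90,43>
after step 4 (#4 push(18)): stack <90,43,18>
after step 5 (#5 push(73)): stack <90,43,18,73>
after step 6 (#7 push(86)): stack <90,43,18,73,86>
after step 7 (#6 pop() → 86): stack <90,43,18,73>

#1; #2; #3; #4; #5; #7; #6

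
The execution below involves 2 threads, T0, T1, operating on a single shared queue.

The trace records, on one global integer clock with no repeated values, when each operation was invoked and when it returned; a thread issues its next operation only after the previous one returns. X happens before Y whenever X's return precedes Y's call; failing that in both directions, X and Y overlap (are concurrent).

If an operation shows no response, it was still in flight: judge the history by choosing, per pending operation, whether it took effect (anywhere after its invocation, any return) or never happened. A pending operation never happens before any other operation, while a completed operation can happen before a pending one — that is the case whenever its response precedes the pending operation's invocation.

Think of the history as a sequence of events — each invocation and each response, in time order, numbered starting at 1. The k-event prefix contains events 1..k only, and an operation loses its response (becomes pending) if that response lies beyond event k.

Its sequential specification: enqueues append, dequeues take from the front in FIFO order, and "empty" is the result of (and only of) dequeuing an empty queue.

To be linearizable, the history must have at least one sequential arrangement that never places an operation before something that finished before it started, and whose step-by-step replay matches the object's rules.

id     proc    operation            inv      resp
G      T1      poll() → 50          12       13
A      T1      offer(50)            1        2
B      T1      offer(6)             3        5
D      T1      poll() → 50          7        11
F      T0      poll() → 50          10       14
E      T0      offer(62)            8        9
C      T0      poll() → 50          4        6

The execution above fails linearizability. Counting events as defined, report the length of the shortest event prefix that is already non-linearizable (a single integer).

11

events 1..10 are still linearizable — one witness is A, B, C, D, E:
after step 1 (A offer(50)): queue <50>
after step 2 (B offer(6)): queue <50,6>
after step 3 (C poll() → 50): queue <6>
after step 4 (D poll() (pending, included)): queue <>
after step 5 (E offer(62)): queue <62>
at event 11 (D's time-11 response) nothing linearizes any more
completion choices over the 1 pending operation (F) were checked; none helps
e.g. A, B, C, D, E (pending dropped): illegal at step 4, since D poll() → 50 cannot apply there
e.g. A, B, C, E, D (pending dropped): illegal at step 5, since D poll() → 50 cannot apply there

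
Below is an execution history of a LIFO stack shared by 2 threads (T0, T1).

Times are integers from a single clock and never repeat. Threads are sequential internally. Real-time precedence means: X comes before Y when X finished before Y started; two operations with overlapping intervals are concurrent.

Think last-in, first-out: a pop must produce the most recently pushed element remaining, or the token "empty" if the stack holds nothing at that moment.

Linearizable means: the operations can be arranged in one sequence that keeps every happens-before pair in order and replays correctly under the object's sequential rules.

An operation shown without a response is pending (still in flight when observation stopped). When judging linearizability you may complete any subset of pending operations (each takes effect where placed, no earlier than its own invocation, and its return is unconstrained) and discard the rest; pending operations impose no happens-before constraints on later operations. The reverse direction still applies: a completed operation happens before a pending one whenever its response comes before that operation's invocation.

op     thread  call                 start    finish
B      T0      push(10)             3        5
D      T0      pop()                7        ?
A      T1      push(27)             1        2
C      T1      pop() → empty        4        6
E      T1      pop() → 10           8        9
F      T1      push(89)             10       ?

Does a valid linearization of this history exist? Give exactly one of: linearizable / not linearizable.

cut after 5 events: linearizable; cut after 6 events (C responds, time 6): not linearizable
real-time-consistent orders of the 3 completed operations: 2 — all fail the LIFO stack replay
one such order, A, B, C, breaks at step 3 where C pop() → empty is illegal
one such order, A, C, B, breaks at step 2 where C pop() → empty is illegal

not linearizable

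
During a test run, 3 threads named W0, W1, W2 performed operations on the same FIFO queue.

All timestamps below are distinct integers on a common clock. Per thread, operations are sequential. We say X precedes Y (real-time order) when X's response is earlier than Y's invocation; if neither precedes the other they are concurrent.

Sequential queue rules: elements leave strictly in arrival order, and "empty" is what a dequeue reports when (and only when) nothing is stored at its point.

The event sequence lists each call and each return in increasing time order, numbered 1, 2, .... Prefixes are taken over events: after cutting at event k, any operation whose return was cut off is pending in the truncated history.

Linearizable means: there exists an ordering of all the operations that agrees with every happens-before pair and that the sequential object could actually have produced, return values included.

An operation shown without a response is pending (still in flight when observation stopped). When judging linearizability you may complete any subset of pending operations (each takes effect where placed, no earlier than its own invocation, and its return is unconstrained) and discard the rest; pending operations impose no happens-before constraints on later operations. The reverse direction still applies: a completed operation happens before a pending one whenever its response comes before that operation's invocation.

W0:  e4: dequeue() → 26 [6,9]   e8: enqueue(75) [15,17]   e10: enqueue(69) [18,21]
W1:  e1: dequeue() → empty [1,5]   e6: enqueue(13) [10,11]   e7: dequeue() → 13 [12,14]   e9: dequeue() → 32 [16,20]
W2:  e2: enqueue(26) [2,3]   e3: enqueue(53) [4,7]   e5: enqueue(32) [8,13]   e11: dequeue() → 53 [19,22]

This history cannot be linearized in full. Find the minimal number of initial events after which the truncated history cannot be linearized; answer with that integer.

14

one valid order for events 1..13 is e1, e2, e3, e4, e5, e6:
after step 1 (e1 dequeue() → empty): queue <>
after step 2 (e2 enqueue(26)): queue <26>
after step 3 (e3 enqueue(53)): queue <26,53>
after step 4 (e4 dequeue() → 26): queue <53>
after step 5 (e5 enqueue(32)): queue <53,32>
after step 6 (e6 enqueue(13)): queue <53,32,13>
with event 14 included (e7 responding at time 14), all real-time-consistent orders fail
for example e1, e2, e3, e4, e5, e6, e7 fails at step 7: e7 dequeue() → 13 is not legal there
for example e1, e2, e3, e4, e6, e5, e7 fails at step 7: e7 dequeue() → 13 is not legal there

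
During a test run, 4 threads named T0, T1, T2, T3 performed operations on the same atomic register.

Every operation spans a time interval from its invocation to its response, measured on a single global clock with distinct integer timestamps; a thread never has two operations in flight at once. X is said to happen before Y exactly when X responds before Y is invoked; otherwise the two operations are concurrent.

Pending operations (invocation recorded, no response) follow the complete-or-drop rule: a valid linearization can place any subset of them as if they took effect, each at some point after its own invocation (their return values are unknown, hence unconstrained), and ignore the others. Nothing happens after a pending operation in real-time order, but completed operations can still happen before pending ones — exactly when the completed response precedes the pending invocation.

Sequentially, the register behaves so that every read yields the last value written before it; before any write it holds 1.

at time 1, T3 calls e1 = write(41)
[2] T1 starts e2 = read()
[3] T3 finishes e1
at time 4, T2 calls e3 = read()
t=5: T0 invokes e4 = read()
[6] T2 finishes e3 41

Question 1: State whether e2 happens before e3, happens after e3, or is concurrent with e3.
e2 spans [2,…), e3 spans [4,6]
the intervals overlap in both directions

concurrent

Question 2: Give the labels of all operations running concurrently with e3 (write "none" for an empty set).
e3 spans [4,6]; an op avoiding the whole window 4..6 is ordered, any other is concurrent
e1 [1,3]: before
e2 [2,…): concurrent
e4 [5,…): concurrent

e2, e4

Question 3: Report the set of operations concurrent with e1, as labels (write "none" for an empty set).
e1 runs from 1 to 3; window-overlapping ops are concurrent
e2 [2,…): concurrent
e3 [4,6]: after
e4 [5,…): after

e2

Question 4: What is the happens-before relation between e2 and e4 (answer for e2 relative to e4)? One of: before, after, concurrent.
e2 spans [2,…), e4 spans [5,…)
the intervals overlap in both directions

concurrent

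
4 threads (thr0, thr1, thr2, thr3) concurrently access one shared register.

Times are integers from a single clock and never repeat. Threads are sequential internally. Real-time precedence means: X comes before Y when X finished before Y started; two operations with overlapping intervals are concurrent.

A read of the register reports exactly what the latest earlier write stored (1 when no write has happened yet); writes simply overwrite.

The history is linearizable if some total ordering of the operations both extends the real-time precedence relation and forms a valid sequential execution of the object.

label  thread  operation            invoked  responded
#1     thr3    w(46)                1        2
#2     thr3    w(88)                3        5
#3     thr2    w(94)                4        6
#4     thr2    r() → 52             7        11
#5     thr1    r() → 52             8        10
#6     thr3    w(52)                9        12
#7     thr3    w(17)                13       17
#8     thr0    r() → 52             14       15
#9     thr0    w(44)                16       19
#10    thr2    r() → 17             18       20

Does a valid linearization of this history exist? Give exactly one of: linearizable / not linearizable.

linearizable

one valid linearization: #1, #2, #3, #6, #4, #5, #8, #7, #10, #9
1. #1 w(46), leaving value 46
2. #2 w(88), leaving value 88
3. #3 w(94), leaving value 94
4. #6 w(52), leaving value 52
5. #4 r() → 52, leaving value 52
6. #5 r() → 52, leaving value 52
7. #8 r() → 52, leaving value 52
8. #7 w(17), leaving value 17
9. #10 r() → 17, leaving value 17
10. #9 w(44), leaving value 44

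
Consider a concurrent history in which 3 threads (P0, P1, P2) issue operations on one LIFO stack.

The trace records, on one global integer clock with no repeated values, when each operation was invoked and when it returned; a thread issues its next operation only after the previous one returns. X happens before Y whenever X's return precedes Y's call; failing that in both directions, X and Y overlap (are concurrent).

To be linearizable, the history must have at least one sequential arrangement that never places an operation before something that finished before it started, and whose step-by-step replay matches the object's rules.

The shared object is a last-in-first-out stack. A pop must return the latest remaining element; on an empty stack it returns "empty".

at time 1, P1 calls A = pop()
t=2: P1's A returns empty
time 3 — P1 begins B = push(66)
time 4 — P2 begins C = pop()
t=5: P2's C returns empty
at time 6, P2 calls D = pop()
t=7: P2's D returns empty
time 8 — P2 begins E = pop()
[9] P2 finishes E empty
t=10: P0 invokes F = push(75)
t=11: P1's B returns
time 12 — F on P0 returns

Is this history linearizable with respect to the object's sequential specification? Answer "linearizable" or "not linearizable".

a witness: A, C, D, E, B, F
step 1: A pop() → empty — stack <>
step 2: C pop() → empty — stack <>
step 3: D pop() → empty — stack <>
step 4: E pop() → empty — stack <>
step 5: B push(66) — stack <66>
step 6: F push(75) — stack <66,75>

linearizable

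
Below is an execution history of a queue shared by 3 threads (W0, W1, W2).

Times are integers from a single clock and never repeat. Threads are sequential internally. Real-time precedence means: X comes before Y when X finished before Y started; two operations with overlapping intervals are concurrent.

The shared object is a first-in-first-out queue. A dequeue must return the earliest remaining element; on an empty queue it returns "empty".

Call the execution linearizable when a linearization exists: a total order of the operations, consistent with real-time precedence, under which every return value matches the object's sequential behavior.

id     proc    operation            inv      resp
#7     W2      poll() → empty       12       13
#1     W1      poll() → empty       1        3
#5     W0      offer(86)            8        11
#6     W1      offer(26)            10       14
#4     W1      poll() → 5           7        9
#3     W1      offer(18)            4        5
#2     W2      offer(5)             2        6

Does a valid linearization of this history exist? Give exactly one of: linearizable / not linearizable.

prefix check: 1..12 passes, 1..13 fails once #7's time-13 response joins
every one of the 6 real-time-consistent orders over 6 completed queue ops fails the sequential spec
including or dropping the 1 pending operation (#6) in any combination fails
sample order #1, #2, #3, #4, #5, #7 (pending dropped) stalls at step 6 — #7 poll() → empty has no legal effect
sample order #1, #2, #3, #5, #4, #7 (pending dropped) stalls at step 6 — #7 poll() → empty has no legal effect

not linearizable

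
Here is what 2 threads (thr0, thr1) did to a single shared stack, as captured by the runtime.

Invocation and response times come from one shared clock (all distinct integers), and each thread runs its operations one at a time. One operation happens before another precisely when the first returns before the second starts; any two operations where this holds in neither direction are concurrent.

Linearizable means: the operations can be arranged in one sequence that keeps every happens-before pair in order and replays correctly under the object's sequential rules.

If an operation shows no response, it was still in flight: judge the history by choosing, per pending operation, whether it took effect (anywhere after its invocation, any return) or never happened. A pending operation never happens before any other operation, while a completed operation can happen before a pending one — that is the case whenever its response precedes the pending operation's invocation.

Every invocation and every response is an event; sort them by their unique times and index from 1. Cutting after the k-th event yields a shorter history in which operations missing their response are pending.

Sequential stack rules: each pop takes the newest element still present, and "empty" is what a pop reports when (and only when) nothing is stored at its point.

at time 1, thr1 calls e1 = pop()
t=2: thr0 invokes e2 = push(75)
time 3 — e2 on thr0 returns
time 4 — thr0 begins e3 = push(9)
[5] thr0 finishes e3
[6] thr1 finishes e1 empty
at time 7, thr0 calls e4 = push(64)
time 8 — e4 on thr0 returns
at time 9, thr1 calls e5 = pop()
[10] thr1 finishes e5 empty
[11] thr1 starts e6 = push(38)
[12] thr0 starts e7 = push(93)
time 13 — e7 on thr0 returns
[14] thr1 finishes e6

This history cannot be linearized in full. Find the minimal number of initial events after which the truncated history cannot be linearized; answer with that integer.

one valid order for events 1..9 is e1, e2, e3, e4:
step 1: e1 pop() → empty — stack <>
step 2: e2 push(75) — stack <75>
step 3: e3 push(9) — stack <75,9>
step 4: e4 push(64) — stack <75,9,64>
once event 10 joins (e5's response, time 10), exhaustive search finds no witness
sample order e1, e2, e3, e4, e5 stalls at step 5 — e5 pop() → empty has no legal effect
sample order e2, e1, e3, e4, e5 stalls at step 2 — e1 pop() → empty has no legal effect

10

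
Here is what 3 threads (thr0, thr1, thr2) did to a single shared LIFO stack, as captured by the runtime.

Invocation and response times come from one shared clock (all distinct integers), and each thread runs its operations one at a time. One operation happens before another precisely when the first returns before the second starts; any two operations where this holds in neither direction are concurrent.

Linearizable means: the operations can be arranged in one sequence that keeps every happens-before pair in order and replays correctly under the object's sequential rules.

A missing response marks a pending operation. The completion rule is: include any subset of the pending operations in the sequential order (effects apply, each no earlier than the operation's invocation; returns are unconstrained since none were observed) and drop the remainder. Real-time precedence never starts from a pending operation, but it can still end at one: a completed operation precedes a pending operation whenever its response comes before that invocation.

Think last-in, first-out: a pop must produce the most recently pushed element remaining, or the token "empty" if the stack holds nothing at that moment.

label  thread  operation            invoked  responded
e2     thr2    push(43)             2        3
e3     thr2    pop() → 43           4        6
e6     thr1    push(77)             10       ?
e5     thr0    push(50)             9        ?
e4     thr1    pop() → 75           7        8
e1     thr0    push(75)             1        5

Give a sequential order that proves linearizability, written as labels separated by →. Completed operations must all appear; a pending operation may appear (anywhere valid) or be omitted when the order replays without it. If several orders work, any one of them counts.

1. e1 push(75), leaving stack <75>
2. e2 push(43), leaving stack <75,43>
3. e3 pop() → 43, leaving stack <75>
4. e4 pop() → 75, leaving stack <>

e1 → e2 → e3 → e4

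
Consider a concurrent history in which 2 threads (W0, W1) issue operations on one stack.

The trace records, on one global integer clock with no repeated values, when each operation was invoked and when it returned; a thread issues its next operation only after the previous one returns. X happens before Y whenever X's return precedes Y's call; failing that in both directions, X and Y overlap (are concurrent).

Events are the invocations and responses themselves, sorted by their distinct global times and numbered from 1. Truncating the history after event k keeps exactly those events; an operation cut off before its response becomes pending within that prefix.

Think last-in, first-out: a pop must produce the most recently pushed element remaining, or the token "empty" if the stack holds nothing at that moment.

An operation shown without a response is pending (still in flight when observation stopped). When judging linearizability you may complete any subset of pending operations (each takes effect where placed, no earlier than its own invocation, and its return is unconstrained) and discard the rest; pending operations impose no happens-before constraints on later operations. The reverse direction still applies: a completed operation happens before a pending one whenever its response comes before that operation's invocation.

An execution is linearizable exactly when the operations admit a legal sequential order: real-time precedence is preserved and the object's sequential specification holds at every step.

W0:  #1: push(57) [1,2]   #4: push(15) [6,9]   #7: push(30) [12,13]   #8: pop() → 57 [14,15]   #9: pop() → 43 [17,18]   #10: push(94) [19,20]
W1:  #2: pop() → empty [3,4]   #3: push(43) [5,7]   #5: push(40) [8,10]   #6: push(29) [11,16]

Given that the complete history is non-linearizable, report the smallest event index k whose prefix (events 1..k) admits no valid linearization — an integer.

a valid linearization of events 1..3 exists, for instance #1:
1. #1 push(57), leaving stack <57>
event 4 — #2's response, time 4 — after it, nothing linearizes
one such order, #1, #2, breaks at step 2 where #2 pop() → empty is illegal

4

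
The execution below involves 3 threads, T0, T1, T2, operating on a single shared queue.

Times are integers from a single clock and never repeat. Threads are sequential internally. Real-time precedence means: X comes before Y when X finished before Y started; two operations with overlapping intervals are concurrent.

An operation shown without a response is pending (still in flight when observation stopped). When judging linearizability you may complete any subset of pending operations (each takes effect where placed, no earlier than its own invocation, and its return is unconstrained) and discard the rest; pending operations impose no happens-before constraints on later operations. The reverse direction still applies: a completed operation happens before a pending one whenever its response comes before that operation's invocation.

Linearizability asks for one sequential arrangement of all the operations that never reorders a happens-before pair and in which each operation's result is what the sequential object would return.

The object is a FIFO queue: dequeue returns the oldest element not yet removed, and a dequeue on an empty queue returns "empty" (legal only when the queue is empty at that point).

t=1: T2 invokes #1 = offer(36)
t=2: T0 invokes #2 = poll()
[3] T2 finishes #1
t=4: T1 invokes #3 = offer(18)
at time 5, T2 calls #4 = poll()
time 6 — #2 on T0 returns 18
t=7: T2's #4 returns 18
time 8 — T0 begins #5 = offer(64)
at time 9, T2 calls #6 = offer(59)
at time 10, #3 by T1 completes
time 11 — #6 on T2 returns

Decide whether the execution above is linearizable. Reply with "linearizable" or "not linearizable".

events 1..6 are fine; event 7 — the response of #4 at time 7 — makes the prefix non-linearizable
all 3 real-time-respecting orders fail — 3 completed queue operations, no legal replay
include/drop combinations of the 1 pending operation (#3) were all tried; none helps
for example #1, #2, #4 (pending dropped) fails at step 2: #2 poll() → 18 is not legal there
for example #1, #4, #2 (pending dropped) fails at step 2: #4 poll() → 18 is not legal there

not linearizable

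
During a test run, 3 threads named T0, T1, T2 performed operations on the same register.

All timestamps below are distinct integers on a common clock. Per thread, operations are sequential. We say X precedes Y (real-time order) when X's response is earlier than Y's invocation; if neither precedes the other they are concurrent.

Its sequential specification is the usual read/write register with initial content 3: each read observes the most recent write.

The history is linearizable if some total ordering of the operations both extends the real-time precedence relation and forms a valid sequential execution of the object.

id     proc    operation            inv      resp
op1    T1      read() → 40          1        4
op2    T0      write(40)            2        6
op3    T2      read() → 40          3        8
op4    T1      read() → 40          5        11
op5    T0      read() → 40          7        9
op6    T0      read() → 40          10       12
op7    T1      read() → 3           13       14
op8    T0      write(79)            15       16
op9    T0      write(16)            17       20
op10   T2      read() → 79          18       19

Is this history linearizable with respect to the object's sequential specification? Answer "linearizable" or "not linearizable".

not linearizable

cut after 13 events: linearizable; cut after 14 events (op7 responds, time 14): not linearizable
all 33 real-time-respecting orders fail — 7 completed register operations, no legal replay
e.g. op1, op2, op3, op4, op5, op6, op7: illegal at step 1, since op1 read() → 40 cannot apply there
e.g. op1, op2, op3, op5, op4, op6, op7: illegal at step 1, since op1 read() → 40 cannot apply there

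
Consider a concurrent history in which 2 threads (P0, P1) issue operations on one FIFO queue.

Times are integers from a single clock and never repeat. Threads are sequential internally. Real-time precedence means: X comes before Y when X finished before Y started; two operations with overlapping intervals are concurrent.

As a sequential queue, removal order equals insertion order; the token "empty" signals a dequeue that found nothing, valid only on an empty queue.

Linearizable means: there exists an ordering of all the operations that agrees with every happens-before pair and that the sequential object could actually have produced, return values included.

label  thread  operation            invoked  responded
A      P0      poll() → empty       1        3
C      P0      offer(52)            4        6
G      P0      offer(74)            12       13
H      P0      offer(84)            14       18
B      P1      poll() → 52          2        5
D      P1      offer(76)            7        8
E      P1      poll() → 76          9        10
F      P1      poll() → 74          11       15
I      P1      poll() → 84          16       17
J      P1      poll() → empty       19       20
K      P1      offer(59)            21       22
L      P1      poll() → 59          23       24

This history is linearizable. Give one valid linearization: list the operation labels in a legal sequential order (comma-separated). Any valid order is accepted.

step 1: A poll() → empty — queue <>
step 2: C offer(52) — queue <52>
step 3: B poll() → 52 — queue <>
step 4: D offer(76) — queue <76>
step 5: E poll() → 76 — queue <>
step 6: G offer(74) — queue <74>
step 7: F poll() → 74 — queue <>
step 8: H offer(84) — queue <84>
step 9: I poll() → 84 — queue <>
step 10: J poll() → empty — queue <>
step 11: K offer(59) — queue <59>
step 12: L poll() → 59 — queue <>

A, C, B, D, E, G, F, H, I, J, K, L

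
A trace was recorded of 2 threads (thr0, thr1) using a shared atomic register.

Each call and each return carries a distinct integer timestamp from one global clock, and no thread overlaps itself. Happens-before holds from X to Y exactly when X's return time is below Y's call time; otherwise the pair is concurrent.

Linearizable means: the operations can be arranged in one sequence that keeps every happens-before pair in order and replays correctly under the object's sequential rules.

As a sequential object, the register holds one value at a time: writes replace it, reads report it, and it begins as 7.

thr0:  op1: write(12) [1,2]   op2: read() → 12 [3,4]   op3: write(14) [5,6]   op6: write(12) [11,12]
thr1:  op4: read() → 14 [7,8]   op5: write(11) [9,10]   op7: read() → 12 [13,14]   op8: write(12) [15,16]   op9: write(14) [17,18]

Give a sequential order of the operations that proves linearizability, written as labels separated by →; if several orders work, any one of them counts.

op1 → op2 → op3 → op4 → op5 → op6 → op7 → op8 → op9

after step 1 (op1 write(12)): value 12
after step 2 (op2 read() → 12): value 12
after step 3 (op3 write(14)): value 14
after step 4 (op4 read() → 14): value 14
after step 5 (op5 write(11)): value 11
after step 6 (op6 write(12)): value 12
after step 7 (op7 read() → 12): value 12
after step 8 (op8 write(12)): value 12
after step 9 (op9 write(14)): value 14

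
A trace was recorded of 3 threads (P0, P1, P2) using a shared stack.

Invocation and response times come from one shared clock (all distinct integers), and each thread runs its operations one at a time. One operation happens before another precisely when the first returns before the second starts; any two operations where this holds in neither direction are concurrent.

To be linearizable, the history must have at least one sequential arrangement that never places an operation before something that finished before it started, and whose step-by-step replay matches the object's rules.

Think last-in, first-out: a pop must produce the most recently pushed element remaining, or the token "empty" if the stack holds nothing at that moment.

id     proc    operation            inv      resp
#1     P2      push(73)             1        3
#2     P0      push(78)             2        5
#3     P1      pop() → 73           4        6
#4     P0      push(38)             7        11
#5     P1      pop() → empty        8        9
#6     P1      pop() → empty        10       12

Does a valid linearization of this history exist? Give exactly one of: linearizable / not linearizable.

not linearizable

the violation lands at event 9, #5's response at time 9: events 1..8 linearize, events 1..9 do not
every one of the 3 real-time-consistent orders over 4 completed stack ops fails the sequential spec
every completion of the 1 pending operation (#4) was checked; none linearizes
e.g. #1, #2, #3, #5 (pending dropped): illegal at step 3, since #3 pop() → 73 cannot apply there
e.g. #1, #3, #2, #5 (pending dropped): illegal at step 4, since #5 pop() → empty cannot apply there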